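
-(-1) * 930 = 930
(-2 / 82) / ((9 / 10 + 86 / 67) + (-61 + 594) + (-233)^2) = -670 / 1506020323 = -0.00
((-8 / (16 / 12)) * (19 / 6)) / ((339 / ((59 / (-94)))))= 1121 / 31866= 0.04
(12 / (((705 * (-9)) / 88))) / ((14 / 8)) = -1408 / 14805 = -0.10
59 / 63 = 0.94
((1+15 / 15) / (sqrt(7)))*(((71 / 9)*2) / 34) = 0.35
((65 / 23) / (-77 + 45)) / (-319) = 65 / 234784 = 0.00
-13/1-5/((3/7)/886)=-31049/3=-10349.67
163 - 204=-41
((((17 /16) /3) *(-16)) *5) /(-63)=0.45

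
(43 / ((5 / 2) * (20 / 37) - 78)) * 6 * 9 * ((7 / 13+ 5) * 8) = -12371616 / 9217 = -1342.26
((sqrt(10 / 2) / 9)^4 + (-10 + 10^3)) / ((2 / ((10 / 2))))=32477075 / 13122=2475.01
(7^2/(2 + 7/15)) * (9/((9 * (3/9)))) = 2205/37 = 59.59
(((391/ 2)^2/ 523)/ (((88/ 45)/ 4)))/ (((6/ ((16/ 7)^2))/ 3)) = 110074320/ 281897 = 390.48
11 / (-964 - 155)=-11 / 1119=-0.01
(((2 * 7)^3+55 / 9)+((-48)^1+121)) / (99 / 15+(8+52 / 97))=12322880 / 66069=186.52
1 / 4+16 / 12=19 / 12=1.58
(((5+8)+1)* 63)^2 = 777924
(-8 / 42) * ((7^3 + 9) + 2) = -472 / 7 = -67.43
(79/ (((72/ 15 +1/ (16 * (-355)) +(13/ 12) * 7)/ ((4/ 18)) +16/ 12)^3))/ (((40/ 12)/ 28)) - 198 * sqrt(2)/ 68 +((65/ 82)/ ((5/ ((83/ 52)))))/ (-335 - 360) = -4.11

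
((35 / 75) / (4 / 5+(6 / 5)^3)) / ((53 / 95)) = 16625 / 50244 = 0.33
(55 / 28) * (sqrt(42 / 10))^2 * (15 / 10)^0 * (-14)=-231 / 2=-115.50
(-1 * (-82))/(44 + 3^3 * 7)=82/233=0.35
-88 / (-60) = 22 / 15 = 1.47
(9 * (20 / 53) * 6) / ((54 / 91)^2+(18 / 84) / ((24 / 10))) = 46.16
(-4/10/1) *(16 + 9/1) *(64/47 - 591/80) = 22657/376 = 60.26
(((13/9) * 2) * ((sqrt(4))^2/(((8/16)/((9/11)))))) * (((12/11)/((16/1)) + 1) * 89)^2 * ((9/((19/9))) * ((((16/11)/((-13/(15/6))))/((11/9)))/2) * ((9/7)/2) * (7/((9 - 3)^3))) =-21259449135/12239876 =-1736.90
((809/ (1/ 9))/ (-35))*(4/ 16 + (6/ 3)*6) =-50967/ 20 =-2548.35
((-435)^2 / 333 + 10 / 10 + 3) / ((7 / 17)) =359941 / 259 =1389.73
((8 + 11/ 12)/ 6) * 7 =749/ 72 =10.40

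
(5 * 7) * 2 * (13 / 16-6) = -2905 / 8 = -363.12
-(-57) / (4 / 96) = 1368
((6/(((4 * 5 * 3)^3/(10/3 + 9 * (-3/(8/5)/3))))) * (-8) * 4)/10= 11/54000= 0.00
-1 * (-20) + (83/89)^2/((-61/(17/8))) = 77191847/3865448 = 19.97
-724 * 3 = -2172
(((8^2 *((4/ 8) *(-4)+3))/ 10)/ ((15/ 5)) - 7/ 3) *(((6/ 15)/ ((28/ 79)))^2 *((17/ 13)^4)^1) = -521254561/ 699744500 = -0.74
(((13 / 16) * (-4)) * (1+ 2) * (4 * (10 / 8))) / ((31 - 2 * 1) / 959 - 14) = 187005 / 53588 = 3.49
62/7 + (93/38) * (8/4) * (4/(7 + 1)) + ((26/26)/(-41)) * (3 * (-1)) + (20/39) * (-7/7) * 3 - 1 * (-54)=9050997/141778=63.84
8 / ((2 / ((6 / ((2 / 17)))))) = 204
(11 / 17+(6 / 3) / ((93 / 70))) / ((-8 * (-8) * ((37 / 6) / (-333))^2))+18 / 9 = 843793 / 8432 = 100.07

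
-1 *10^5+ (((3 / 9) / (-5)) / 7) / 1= -10500001 / 105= -100000.01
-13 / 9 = -1.44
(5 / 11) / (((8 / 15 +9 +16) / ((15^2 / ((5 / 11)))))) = 3375 / 383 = 8.81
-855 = -855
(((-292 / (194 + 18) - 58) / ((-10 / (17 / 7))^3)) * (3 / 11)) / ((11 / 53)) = 46383633 / 41503000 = 1.12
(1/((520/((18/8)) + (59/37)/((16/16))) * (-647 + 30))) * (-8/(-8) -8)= 2331/47811947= 0.00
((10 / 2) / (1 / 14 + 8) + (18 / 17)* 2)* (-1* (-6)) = 31548 / 1921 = 16.42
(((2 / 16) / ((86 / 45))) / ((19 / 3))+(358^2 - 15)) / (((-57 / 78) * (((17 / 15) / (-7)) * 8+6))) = -175892205615 / 4718992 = -37273.26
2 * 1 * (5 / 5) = 2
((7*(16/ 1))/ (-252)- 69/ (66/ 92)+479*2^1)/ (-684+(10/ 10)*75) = -85276/ 60291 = -1.41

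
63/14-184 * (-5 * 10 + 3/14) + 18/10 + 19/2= 321173/35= 9176.37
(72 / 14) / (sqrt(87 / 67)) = 12*sqrt(5829) / 203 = 4.51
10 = 10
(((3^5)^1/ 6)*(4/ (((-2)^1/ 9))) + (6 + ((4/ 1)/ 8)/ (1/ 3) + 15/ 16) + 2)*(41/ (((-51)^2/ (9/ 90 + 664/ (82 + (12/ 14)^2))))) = -77639091539/ 843556320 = -92.04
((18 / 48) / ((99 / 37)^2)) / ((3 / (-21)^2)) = 67081 / 8712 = 7.70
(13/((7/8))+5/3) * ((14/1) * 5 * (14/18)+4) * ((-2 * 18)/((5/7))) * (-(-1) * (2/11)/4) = -365044/165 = -2212.39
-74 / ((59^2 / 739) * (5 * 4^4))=-27343 / 2227840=-0.01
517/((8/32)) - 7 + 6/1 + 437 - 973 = 1531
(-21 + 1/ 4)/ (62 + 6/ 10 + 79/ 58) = -12035/ 37098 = -0.32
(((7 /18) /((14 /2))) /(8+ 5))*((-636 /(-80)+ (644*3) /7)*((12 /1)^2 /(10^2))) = 1.75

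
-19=-19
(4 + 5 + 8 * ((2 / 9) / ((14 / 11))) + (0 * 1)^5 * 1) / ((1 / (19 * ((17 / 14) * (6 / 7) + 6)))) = 1431175 / 1029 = 1390.84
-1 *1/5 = -1/5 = -0.20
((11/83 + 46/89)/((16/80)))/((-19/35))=-839475/140353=-5.98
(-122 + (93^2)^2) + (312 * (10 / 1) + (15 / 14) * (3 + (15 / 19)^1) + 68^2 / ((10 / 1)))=74808665.46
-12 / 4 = -3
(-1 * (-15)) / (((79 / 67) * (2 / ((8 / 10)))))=402 / 79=5.09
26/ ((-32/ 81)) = -1053/ 16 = -65.81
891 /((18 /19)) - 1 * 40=1801 /2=900.50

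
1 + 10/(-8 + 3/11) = -5/17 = -0.29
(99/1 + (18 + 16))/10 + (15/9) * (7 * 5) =2149/30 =71.63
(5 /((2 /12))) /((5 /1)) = 6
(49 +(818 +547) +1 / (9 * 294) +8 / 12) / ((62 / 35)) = 18716045 / 23436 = 798.60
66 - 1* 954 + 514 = -374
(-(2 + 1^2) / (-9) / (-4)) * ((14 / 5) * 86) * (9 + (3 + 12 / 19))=-4816 / 19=-253.47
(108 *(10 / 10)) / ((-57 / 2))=-72 / 19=-3.79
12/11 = 1.09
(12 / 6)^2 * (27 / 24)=9 / 2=4.50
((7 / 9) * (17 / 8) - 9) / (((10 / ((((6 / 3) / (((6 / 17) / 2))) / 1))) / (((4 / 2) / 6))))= -8993 / 3240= -2.78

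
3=3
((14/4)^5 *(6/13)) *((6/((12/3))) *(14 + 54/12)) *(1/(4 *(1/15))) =83950965/3328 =25225.65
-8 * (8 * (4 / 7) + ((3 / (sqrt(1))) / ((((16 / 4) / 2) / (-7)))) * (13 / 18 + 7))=612.10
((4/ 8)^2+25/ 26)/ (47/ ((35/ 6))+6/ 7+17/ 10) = 2205/ 19318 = 0.11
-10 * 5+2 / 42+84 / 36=-1000 / 21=-47.62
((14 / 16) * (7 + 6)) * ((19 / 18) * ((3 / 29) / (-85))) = -1729 / 118320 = -0.01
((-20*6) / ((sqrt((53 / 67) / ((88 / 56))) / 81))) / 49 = -9720*sqrt(273427) / 18179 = -279.59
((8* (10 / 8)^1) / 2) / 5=1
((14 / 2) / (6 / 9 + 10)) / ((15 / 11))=77 / 160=0.48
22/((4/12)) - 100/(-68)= 1147/17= 67.47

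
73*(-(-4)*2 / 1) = 584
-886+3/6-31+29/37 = -67763/74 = -915.72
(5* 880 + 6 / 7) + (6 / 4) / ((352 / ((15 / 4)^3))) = 1388066011 / 315392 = 4401.08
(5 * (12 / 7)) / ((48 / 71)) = 355 / 28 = 12.68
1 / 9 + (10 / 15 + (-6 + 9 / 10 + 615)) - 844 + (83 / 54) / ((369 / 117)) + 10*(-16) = -2174341 / 5535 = -392.83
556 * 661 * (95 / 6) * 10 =174570100 / 3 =58190033.33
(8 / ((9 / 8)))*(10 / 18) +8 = 968 / 81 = 11.95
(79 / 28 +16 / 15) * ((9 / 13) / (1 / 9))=44091 / 1820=24.23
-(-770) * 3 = 2310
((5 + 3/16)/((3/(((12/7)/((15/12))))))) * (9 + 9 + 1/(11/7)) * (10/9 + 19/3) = 228001/693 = 329.01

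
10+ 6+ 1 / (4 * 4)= 257 / 16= 16.06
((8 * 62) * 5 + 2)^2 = 6160324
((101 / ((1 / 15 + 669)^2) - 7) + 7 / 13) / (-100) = 650791803 / 10072129600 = 0.06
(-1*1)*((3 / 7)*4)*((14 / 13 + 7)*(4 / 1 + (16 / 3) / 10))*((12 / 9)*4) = -4352 / 13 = -334.77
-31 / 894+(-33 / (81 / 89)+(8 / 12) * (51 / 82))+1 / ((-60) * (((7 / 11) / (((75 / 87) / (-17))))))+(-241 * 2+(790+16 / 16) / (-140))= -523.53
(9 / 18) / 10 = 1 / 20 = 0.05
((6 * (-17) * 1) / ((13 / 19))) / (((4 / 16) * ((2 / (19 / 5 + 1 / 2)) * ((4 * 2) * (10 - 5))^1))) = -41667 / 1300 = -32.05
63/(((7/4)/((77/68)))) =693/17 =40.76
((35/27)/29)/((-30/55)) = -385/4698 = -0.08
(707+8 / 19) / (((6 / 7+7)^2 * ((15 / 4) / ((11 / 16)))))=658609 / 313500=2.10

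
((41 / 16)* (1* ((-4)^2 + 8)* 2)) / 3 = 41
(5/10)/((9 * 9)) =1/162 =0.01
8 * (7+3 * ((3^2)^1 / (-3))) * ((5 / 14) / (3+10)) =-40 / 91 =-0.44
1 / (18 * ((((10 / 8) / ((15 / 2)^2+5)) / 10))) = 245 / 9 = 27.22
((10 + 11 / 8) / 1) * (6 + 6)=273 / 2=136.50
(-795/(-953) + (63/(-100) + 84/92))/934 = 2448903/2047234600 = 0.00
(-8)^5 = -32768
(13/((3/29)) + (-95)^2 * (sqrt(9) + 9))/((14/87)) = 9433033/14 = 673788.07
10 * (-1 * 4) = -40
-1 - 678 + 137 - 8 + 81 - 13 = -482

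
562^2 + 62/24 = 3790159/12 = 315846.58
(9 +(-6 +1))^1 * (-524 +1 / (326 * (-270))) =-46122481 / 22005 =-2096.00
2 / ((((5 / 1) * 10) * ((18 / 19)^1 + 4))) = 19 / 2350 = 0.01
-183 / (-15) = 61 / 5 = 12.20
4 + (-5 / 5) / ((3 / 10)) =0.67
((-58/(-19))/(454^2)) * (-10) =-145/979051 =-0.00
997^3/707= 991026973/707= 1401735.46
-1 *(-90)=90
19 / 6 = 3.17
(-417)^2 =173889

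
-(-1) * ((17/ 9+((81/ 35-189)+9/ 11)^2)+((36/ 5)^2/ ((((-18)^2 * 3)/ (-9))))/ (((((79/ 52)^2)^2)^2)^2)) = 106078710887703969145629681787931961230282/ 3070417474700727256857272168296982025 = 34548.63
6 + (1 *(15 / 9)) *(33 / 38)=283 / 38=7.45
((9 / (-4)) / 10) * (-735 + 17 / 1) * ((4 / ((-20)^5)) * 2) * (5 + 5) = -3231 / 800000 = -0.00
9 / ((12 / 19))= 57 / 4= 14.25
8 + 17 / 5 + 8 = 97 / 5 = 19.40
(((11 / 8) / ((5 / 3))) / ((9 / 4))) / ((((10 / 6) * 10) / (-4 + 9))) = 11 / 100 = 0.11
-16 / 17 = -0.94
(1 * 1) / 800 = 1 / 800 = 0.00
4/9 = 0.44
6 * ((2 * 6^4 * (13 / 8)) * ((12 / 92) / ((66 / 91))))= 1149876 / 253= 4544.96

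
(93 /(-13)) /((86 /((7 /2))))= -651 /2236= -0.29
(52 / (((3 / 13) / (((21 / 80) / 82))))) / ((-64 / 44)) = -13013 / 26240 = -0.50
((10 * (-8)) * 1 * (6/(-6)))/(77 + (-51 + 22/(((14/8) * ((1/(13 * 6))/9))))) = 280/30979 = 0.01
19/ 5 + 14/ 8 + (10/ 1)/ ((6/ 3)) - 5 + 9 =291/ 20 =14.55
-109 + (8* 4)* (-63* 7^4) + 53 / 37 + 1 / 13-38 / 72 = -83818513903 / 17316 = -4840524.02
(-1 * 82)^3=-551368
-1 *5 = -5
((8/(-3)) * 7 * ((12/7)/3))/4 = -2.67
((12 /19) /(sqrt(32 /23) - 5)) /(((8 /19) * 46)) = -5 /724 - sqrt(46) /4163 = -0.01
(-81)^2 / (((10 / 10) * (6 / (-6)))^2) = 6561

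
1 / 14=0.07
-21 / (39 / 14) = -98 / 13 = -7.54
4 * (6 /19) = 24 /19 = 1.26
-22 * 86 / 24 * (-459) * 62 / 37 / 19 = 2243439 / 703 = 3191.24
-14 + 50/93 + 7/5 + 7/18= -32569/2790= -11.67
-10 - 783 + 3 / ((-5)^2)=-792.88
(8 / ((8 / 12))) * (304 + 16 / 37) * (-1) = -135168 / 37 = -3653.19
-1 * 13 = -13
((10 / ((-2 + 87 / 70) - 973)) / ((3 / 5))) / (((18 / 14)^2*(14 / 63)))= -85750 / 1840401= -0.05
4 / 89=0.04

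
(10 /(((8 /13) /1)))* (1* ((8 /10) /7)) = 13 /7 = 1.86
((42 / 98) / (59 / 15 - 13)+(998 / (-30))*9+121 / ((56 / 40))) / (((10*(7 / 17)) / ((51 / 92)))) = -51712419 / 1803200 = -28.68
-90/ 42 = -15/ 7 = -2.14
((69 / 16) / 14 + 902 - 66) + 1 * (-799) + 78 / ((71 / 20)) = 942787 / 15904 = 59.28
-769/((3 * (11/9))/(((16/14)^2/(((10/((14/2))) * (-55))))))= 73824/21175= 3.49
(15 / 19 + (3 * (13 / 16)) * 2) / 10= 861 / 1520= 0.57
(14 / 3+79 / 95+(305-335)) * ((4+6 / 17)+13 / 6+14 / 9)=-17254993 / 87210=-197.86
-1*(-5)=5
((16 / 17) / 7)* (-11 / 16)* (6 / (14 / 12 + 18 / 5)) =-180 / 1547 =-0.12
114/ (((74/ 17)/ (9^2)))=78489/ 37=2121.32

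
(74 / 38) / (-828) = -37 / 15732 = -0.00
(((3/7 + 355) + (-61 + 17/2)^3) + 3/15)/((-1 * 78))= 1036341/560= 1850.61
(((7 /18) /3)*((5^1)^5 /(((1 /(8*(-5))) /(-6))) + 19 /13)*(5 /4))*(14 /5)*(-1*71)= -33920316101 /1404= -24159769.30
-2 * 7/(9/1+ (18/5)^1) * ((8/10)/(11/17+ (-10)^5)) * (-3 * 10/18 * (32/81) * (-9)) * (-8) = -174080/413097327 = -0.00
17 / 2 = 8.50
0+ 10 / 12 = 5 / 6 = 0.83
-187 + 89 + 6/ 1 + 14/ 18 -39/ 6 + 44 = -967/ 18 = -53.72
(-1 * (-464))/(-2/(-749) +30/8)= 1390144/11243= 123.65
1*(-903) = -903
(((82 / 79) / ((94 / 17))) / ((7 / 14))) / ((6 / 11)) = 7667 / 11139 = 0.69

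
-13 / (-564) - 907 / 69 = -56739 / 4324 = -13.12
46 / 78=0.59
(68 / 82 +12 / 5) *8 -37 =-2289 / 205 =-11.17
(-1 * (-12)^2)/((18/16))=-128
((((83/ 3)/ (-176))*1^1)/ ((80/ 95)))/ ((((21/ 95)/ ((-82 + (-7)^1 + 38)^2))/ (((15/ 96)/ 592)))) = -0.58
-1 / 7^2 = -1 / 49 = -0.02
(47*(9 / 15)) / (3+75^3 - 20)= 141 / 2109290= 0.00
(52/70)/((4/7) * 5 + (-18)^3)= -13/102010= -0.00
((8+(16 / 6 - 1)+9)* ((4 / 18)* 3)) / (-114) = -56 / 513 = -0.11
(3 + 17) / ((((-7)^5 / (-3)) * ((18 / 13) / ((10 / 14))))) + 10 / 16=1769935 / 2823576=0.63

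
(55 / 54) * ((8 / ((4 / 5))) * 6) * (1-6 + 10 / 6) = -5500 / 27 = -203.70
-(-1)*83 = 83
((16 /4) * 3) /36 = 1 /3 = 0.33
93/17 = 5.47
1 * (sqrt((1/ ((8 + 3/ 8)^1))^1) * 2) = 4 * sqrt(134)/ 67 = 0.69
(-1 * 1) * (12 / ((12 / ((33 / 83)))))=-0.40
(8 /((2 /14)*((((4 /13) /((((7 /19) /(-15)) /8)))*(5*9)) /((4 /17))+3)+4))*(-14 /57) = 71344 /99258603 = 0.00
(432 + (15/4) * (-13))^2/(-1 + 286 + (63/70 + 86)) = 11750445/29752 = 394.95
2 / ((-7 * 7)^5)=-2 / 282475249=-0.00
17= 17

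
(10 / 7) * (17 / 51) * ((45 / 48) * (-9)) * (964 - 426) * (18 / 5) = -108945 / 14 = -7781.79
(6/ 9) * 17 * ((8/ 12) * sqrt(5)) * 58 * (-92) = -362848 * sqrt(5)/ 9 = -90150.31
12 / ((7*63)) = 4 / 147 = 0.03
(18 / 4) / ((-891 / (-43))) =43 / 198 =0.22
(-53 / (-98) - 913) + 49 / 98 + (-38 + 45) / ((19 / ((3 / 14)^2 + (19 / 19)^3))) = -3394701 / 3724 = -911.57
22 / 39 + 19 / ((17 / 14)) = 10748 / 663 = 16.21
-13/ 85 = -0.15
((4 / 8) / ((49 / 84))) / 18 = 0.05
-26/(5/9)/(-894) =39/745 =0.05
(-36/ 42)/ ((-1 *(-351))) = -2/ 819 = -0.00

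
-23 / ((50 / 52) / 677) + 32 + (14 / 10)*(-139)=-408911 / 25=-16356.44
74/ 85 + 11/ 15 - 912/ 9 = -8477/ 85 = -99.73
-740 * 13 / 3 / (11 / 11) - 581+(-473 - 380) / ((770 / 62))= -4454084 / 1155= -3856.35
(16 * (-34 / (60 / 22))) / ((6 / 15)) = -1496 / 3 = -498.67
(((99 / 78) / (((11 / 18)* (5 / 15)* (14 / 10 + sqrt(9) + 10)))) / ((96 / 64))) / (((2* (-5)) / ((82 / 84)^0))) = -3 / 104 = -0.03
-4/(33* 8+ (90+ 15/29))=-116/10281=-0.01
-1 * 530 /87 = -530 /87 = -6.09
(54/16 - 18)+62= 379/8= 47.38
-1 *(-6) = 6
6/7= 0.86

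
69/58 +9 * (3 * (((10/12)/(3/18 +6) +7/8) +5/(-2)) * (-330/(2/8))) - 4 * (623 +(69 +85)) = 107282775/2146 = 49991.97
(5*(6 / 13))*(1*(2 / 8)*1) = 15 / 26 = 0.58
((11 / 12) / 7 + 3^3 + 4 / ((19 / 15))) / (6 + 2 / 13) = 628433 / 127680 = 4.92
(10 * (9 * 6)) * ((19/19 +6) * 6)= 22680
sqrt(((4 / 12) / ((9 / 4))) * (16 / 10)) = 4 * sqrt(30) / 45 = 0.49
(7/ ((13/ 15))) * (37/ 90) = 3.32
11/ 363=1/ 33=0.03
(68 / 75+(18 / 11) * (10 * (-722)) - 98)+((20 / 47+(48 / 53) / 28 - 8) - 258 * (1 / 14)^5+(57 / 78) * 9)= -85583084202697967 / 7184246269200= -11912.60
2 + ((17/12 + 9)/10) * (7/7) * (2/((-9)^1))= 191/108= 1.77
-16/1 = -16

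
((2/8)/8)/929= 1/29728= 0.00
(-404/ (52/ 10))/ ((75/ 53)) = -54.90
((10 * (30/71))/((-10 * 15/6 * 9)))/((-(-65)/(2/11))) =-0.00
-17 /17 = -1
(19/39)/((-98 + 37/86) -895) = -1634/3329079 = -0.00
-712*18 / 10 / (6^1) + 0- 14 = -227.60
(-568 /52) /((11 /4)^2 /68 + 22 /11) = -154496 /29861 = -5.17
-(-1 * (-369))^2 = -136161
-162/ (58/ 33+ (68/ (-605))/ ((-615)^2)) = -18534916125/ 201089591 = -92.17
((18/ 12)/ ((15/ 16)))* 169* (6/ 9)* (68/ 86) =91936/ 645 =142.54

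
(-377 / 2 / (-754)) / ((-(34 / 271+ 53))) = -271 / 57588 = -0.00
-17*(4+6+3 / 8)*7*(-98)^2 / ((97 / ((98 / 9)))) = -1162019173 / 873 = -1331064.34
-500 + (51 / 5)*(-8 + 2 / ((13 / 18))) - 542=-1095.35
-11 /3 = -3.67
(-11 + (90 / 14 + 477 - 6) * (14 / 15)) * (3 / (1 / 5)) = 6519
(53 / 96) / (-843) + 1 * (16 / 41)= 1292675 / 3318048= 0.39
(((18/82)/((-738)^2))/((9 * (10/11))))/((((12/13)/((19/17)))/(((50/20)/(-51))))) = -0.00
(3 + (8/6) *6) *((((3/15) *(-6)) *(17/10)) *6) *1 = -3366/25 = -134.64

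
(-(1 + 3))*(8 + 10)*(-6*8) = 3456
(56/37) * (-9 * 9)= -4536/37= -122.59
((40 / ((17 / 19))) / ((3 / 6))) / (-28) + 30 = 3190 / 119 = 26.81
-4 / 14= -2 / 7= -0.29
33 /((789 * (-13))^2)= 11 /35068683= 0.00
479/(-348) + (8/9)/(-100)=-36157/26100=-1.39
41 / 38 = 1.08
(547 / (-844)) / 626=-0.00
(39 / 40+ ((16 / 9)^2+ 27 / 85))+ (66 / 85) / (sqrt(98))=4.53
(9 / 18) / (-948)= -1 / 1896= -0.00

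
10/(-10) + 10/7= 3/7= 0.43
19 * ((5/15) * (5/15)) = 19/9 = 2.11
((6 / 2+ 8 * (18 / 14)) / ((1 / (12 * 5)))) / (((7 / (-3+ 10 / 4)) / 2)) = -5580 / 49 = -113.88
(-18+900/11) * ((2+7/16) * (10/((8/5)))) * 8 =342225/44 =7777.84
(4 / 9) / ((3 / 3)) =4 / 9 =0.44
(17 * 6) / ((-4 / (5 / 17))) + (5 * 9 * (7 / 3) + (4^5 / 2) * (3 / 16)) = 387 / 2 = 193.50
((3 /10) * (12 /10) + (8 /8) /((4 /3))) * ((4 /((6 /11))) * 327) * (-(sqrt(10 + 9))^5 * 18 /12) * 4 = -144135387 * sqrt(19) /25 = -25130863.44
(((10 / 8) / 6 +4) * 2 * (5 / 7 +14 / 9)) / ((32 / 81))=43329 / 896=48.36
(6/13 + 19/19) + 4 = 5.46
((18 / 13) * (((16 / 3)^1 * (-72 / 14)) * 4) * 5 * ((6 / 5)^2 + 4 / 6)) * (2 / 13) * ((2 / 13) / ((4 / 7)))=-66.28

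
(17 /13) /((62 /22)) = 187 /403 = 0.46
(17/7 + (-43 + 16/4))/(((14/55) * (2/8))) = -28160/49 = -574.69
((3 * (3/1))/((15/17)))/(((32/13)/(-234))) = -969.64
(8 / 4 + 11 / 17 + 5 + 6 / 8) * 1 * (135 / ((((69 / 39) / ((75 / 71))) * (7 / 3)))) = 225473625 / 777308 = 290.07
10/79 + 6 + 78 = 6646/79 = 84.13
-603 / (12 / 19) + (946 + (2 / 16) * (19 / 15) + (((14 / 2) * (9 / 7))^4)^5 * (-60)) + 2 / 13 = -1137957486967728535786763 / 1560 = -729459927543415728068.44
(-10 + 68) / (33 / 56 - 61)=-3248 / 3383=-0.96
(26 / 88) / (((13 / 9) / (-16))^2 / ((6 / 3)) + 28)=134784 / 12775235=0.01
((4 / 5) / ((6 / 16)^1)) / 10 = 16 / 75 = 0.21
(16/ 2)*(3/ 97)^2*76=0.58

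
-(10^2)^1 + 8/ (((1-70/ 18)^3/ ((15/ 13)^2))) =-100.44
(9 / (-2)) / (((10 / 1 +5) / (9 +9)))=-27 / 5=-5.40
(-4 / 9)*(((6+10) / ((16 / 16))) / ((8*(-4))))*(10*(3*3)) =20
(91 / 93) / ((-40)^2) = 91 / 148800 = 0.00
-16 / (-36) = 4 / 9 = 0.44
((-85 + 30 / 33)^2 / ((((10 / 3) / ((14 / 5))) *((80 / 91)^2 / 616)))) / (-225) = -555497761 / 26400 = -21041.58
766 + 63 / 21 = 769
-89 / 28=-3.18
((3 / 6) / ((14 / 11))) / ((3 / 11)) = 121 / 84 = 1.44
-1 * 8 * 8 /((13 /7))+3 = -409 /13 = -31.46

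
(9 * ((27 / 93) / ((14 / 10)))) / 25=0.07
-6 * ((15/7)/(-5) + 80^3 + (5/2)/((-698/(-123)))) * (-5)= 75048961755/4886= 15360000.36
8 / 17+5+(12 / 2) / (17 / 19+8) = 17655 / 2873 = 6.15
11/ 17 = 0.65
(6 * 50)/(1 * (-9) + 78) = 100/23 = 4.35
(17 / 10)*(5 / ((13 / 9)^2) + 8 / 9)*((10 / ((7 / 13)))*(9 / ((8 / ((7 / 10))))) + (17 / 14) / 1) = 75349763 / 851760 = 88.46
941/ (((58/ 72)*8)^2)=76221/ 3364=22.66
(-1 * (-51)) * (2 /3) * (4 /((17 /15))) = 120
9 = 9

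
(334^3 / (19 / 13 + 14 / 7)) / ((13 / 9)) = 37259704 / 5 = 7451940.80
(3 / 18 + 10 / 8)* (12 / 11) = 17 / 11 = 1.55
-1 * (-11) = 11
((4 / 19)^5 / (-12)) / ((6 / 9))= -0.00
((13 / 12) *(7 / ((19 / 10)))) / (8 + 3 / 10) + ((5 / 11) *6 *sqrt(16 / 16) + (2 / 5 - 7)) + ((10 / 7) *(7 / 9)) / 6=-7509527 / 2341845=-3.21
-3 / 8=-0.38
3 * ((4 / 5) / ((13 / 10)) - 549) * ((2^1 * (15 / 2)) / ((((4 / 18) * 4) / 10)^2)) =-649630125 / 208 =-3123221.75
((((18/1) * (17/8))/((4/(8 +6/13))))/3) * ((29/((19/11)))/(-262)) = -894795/517712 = -1.73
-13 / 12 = -1.08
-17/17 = -1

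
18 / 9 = 2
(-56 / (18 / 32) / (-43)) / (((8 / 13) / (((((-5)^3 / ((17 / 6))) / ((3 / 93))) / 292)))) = -2821000 / 160089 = -17.62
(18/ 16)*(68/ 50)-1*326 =-32447/ 100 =-324.47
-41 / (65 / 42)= -1722 / 65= -26.49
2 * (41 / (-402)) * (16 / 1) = -656 / 201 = -3.26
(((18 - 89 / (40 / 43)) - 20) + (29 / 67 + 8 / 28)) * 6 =-5456709 / 9380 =-581.74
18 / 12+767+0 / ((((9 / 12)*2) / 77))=1537 / 2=768.50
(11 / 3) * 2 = 22 / 3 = 7.33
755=755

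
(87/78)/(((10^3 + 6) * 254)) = 29/6643624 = 0.00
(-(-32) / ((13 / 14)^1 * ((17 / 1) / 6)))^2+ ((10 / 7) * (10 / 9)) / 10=148.09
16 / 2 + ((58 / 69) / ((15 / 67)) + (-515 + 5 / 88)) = -503.19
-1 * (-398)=398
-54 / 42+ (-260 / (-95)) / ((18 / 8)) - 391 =-468110 / 1197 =-391.07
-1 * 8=-8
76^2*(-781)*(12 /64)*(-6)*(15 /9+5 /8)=46520265 /4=11630066.25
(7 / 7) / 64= 1 / 64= 0.02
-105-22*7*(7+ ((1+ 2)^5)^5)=-130482445855405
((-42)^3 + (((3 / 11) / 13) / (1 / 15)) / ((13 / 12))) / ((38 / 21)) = -1446155046 / 35321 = -40943.21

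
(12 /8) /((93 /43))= 43 /62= 0.69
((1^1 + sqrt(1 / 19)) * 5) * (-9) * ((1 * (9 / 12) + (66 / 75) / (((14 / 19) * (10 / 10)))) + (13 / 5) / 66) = -137469 / 1540 - 137469 * sqrt(19) / 29260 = -109.74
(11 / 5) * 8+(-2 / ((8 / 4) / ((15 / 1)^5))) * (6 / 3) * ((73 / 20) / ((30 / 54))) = -99781699 / 10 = -9978169.90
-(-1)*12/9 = 4/3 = 1.33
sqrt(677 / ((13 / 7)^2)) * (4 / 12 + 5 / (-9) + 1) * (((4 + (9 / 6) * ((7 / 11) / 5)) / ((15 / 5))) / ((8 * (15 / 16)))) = 2.03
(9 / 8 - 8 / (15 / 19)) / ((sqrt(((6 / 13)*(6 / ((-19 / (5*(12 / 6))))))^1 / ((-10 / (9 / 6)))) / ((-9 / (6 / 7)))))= 7567*sqrt(1482) / 1440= 202.30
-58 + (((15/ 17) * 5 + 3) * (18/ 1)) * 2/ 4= 148/ 17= 8.71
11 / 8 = 1.38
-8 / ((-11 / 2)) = 16 / 11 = 1.45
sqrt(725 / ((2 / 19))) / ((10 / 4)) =sqrt(1102) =33.20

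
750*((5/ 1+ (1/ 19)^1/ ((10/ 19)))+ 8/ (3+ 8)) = 48075/ 11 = 4370.45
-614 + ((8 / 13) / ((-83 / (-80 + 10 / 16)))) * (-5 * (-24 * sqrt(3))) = -614 + 76200 * sqrt(3) / 1079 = -491.68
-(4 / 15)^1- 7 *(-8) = 836 / 15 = 55.73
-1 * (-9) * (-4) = -36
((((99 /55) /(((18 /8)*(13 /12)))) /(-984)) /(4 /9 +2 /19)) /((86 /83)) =-14193 /10771930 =-0.00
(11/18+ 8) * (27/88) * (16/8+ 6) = 465/22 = 21.14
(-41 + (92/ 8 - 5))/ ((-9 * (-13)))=-23/ 78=-0.29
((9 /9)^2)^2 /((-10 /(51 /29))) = -51 /290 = -0.18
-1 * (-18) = 18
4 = 4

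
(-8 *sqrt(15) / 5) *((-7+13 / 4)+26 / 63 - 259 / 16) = 19681 *sqrt(15) / 630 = 120.99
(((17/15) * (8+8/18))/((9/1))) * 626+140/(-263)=212542196/319545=665.14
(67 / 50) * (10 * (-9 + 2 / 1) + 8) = -2077 / 25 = -83.08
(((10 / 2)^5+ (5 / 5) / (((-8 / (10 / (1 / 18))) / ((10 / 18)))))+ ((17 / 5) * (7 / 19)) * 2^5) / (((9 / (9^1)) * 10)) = 598991 / 1900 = 315.26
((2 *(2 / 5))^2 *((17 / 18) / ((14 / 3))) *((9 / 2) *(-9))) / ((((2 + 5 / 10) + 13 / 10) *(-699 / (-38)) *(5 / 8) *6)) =-816 / 40775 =-0.02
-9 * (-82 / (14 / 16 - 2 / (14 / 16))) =-41328 / 79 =-523.14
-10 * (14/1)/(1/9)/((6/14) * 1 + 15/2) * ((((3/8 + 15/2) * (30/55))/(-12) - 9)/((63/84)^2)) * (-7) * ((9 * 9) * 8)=-4880917440/407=-11992426.14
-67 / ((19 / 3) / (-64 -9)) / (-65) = -14673 / 1235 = -11.88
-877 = -877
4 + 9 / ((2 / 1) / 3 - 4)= 13 / 10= 1.30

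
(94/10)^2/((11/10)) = 4418/55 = 80.33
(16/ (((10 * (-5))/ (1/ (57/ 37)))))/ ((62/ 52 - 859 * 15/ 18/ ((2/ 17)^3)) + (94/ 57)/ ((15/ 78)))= 61568/ 130297848465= 0.00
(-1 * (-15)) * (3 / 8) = 5.62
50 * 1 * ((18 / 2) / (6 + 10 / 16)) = 3600 / 53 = 67.92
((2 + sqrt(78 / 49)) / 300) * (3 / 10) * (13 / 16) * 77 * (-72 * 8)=-9009 / 125 - 1287 * sqrt(78) / 250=-117.54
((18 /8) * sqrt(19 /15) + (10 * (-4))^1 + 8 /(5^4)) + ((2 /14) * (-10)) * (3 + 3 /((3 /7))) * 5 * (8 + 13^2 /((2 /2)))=-55487444 /4375 + 3 * sqrt(285) /20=-12680.31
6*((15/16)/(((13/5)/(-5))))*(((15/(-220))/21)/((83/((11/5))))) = 225/241696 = 0.00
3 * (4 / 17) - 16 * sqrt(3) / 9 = 12 / 17 - 16 * sqrt(3) / 9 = -2.37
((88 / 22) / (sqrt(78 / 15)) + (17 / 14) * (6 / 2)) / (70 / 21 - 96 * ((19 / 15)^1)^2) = -3825 / 158228 - 75 * sqrt(130) / 73463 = -0.04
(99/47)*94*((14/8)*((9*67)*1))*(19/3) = 2646567/2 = 1323283.50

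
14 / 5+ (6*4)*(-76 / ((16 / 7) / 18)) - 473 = -74171 / 5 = -14834.20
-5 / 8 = -0.62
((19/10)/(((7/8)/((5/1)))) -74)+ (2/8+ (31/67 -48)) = -207167/1876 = -110.43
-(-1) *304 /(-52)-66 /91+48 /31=-1090 /217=-5.02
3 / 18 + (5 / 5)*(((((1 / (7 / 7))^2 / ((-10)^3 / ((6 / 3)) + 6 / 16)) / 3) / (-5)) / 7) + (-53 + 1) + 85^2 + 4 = 2008099467 / 279790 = 7177.17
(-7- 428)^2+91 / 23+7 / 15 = 65284151 / 345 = 189229.42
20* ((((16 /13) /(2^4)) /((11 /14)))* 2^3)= 2240 /143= 15.66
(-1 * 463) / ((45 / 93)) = -14353 / 15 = -956.87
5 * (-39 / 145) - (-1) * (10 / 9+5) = 1244 / 261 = 4.77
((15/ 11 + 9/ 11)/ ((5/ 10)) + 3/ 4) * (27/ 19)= 6075/ 836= 7.27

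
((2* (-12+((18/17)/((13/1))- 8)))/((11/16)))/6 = -70432/7293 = -9.66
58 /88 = 29 /44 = 0.66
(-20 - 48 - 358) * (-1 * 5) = 2130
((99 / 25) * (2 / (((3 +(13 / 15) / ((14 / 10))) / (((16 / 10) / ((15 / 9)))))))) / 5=24948 / 59375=0.42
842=842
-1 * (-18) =18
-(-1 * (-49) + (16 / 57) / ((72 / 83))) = -25303 / 513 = -49.32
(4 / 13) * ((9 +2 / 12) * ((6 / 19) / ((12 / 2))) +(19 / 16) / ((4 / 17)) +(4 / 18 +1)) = 2.08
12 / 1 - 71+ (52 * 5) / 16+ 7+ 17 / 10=-681 / 20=-34.05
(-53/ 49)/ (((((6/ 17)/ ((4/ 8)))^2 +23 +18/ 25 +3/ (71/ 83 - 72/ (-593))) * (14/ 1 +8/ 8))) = -0.00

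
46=46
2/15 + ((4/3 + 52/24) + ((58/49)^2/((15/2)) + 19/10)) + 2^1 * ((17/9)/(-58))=17718872/3133305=5.66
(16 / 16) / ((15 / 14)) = 14 / 15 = 0.93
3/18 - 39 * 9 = -2105/6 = -350.83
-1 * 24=-24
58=58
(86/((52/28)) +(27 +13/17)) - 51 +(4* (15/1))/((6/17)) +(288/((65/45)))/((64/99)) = 221661/442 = 501.50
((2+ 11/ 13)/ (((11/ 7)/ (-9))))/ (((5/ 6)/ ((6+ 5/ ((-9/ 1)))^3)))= -60942182/ 19305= -3156.81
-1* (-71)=71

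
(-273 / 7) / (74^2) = -39 / 5476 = -0.01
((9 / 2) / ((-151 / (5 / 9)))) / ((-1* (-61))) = -0.00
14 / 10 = 7 / 5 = 1.40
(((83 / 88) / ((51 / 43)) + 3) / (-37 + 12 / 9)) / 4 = -17033 / 640288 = -0.03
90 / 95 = 18 / 19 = 0.95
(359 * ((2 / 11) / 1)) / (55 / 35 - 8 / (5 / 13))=-25130 / 7403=-3.39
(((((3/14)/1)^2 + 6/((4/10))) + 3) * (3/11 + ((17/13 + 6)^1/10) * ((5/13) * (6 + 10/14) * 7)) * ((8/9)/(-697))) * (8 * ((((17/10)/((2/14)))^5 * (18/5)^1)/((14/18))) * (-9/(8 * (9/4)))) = 6530679577209753/4763687500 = 1370929.47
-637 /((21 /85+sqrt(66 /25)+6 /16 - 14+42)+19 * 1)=-14027020280 /1047437953+58909760 * sqrt(66) /1047437953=-12.93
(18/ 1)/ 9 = 2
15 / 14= 1.07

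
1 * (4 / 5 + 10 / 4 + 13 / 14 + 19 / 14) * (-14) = -391 / 5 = -78.20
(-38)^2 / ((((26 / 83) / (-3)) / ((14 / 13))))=-2516892 / 169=-14892.85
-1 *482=-482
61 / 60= 1.02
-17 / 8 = -2.12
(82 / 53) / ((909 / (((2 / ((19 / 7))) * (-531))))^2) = 55946632 / 195175733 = 0.29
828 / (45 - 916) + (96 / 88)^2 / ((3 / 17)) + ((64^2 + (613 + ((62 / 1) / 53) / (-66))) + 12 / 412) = 4714.80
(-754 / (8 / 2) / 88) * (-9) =3393 / 176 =19.28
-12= -12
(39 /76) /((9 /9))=39 /76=0.51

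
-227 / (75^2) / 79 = -227 / 444375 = -0.00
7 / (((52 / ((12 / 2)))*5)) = 21 / 130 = 0.16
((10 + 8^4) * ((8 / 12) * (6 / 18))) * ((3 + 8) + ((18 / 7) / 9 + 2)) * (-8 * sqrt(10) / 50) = -1018288 * sqrt(10) / 525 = -6133.54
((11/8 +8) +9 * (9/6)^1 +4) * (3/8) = 10.08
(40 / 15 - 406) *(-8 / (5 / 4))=7744 / 3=2581.33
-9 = -9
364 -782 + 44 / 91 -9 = -38813 / 91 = -426.52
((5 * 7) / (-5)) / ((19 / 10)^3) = -7000 / 6859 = -1.02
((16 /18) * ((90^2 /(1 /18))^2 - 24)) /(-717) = -56687039936 /2151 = -26353807.50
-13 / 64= -0.20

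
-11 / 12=-0.92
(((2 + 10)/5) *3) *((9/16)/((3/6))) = 81/10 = 8.10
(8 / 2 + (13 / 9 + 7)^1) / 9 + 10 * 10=8212 / 81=101.38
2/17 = 0.12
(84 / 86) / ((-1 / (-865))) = 36330 / 43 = 844.88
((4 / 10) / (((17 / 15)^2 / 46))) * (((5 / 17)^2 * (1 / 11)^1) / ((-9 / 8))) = -0.10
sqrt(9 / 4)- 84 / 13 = -129 / 26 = -4.96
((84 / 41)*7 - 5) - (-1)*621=25844 / 41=630.34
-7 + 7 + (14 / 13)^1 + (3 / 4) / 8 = 487 / 416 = 1.17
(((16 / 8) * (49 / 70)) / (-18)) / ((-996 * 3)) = 7 / 268920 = 0.00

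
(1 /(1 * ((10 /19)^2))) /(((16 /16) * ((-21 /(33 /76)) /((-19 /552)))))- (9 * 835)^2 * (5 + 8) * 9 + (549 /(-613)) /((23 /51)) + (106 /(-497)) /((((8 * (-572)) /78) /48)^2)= -6607601327.13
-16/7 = -2.29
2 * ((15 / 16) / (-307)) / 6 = -0.00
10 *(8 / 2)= 40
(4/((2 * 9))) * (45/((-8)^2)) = 5/32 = 0.16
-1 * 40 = -40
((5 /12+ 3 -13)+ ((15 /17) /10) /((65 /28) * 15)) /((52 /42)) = -4446449 /574600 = -7.74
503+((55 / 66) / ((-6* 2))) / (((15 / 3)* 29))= 1050263 / 2088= 503.00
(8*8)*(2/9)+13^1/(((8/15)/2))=2267/36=62.97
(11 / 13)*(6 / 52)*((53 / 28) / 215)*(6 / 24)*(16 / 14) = 1749 / 7121660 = 0.00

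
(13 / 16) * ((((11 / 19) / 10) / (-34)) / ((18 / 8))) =-143 / 232560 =-0.00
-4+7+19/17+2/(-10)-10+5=-1.08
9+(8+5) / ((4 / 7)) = 127 / 4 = 31.75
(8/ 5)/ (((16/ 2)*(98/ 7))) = 1/ 70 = 0.01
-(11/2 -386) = 761/2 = 380.50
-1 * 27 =-27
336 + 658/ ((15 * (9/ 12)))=17752/ 45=394.49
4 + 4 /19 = 80 /19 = 4.21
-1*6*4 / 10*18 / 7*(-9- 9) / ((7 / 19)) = 73872 / 245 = 301.52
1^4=1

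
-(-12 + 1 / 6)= 11.83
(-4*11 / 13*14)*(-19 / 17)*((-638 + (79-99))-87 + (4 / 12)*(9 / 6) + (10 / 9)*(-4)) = -356972 / 9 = -39663.56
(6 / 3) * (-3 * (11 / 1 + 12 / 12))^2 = 2592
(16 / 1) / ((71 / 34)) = 544 / 71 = 7.66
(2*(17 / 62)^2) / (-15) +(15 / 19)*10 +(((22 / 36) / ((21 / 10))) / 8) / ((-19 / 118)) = 528602909 / 69019020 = 7.66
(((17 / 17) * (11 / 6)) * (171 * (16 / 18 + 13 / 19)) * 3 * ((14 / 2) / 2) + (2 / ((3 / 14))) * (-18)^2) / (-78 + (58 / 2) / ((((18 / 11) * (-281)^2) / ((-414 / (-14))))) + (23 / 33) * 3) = -199478621573 / 1845946766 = -108.06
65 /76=0.86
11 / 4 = 2.75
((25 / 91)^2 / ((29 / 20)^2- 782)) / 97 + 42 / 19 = 10524491769446 / 4761081758797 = 2.21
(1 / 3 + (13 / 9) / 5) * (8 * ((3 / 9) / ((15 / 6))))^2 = 0.71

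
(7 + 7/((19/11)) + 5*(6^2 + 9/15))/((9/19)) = 1229/3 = 409.67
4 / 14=2 / 7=0.29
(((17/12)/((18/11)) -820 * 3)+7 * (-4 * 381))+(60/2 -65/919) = -2599847579/198504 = -13097.20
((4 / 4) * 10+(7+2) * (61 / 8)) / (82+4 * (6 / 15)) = 3145 / 3344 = 0.94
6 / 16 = 3 / 8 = 0.38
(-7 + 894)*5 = 4435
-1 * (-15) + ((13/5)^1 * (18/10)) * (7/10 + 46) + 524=189389/250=757.56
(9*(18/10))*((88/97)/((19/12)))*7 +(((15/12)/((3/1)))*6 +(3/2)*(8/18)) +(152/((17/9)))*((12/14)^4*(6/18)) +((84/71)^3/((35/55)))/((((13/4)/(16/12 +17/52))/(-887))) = -1096.54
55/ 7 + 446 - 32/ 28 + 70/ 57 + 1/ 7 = 181180/ 399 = 454.09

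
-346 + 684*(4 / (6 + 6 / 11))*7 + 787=3367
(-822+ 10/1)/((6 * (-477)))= 406/1431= 0.28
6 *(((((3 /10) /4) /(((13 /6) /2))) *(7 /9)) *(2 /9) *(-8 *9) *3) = -15.51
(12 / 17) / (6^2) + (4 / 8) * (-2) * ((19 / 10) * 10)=-968 / 51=-18.98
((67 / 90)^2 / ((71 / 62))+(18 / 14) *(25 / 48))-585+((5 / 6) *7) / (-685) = -1288032776627 / 2206083600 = -583.85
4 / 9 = 0.44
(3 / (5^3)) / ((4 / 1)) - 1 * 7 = -3497 / 500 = -6.99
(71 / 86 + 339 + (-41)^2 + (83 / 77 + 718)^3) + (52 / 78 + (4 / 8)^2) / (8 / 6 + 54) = 371817840.97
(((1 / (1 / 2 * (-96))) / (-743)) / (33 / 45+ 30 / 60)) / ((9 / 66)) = 55 / 329892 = 0.00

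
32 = 32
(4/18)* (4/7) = 8/63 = 0.13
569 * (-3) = -1707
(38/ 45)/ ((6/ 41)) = 779/ 135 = 5.77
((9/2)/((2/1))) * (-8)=-18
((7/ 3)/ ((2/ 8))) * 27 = 252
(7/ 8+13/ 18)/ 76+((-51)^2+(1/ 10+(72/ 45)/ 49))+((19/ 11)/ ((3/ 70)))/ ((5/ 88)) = 887634259/ 268128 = 3310.49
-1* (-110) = 110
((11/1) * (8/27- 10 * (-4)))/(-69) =-11968/1863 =-6.42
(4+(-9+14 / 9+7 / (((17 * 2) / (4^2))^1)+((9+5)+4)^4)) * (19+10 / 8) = 144551745 / 68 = 2125760.96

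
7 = 7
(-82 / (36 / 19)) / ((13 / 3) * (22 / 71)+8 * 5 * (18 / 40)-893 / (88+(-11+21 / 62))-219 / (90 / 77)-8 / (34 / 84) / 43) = 38773212961 / 161291766933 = 0.24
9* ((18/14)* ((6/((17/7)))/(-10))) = -243/85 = -2.86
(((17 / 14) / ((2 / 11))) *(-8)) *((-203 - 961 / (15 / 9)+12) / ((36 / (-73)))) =-26196269 / 315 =-83162.76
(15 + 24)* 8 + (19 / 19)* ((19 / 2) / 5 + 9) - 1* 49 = 2739 / 10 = 273.90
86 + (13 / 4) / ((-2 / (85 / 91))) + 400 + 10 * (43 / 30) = 83801 / 168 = 498.82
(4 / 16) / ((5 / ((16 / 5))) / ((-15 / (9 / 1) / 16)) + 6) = -1 / 36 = -0.03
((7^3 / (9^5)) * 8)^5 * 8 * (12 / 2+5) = 13689992409087475712 / 717897987691852588770249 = 0.00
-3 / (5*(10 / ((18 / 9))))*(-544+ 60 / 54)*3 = 4886 / 25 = 195.44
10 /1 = 10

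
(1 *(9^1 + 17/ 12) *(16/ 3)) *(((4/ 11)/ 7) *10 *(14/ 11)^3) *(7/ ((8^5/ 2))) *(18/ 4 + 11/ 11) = 214375/ 1533312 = 0.14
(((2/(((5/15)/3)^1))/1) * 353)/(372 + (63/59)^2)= 7372758/432967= 17.03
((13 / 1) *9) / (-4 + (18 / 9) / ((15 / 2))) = -1755 / 56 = -31.34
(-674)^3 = -306182024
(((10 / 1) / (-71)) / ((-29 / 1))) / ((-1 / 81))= -810 / 2059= -0.39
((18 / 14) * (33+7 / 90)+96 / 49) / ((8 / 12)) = 65397 / 980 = 66.73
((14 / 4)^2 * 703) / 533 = 34447 / 2132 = 16.16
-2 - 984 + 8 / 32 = -3943 / 4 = -985.75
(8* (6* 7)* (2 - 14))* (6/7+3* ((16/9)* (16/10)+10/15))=-229632/5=-45926.40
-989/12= -82.42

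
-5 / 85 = -1 / 17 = -0.06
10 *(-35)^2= 12250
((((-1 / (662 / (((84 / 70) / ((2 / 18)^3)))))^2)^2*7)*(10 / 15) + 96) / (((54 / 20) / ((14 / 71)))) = 7718434528464968 / 958788566089875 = 8.05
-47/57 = -0.82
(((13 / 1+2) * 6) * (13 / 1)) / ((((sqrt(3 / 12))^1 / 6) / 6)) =84240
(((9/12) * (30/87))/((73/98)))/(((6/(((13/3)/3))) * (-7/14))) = -3185/19053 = -0.17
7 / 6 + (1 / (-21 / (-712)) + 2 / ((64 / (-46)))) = 3767 / 112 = 33.63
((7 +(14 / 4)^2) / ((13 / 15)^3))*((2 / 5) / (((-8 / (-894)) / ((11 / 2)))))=255561075 / 35152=7270.17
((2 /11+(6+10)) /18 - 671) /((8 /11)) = -16585 /18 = -921.39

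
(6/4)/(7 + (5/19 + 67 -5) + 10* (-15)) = -57/3068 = -0.02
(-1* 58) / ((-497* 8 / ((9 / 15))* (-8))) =-0.00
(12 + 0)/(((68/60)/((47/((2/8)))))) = 33840/17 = 1990.59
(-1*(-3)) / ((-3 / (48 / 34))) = -24 / 17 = -1.41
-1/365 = -0.00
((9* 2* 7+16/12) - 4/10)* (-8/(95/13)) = -198016/1425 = -138.96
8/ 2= 4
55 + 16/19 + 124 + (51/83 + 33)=336621/1577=213.46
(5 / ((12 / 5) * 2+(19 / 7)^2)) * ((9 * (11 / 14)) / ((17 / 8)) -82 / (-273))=2946650 / 1976403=1.49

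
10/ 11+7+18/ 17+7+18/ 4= 7655/ 374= 20.47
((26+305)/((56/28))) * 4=662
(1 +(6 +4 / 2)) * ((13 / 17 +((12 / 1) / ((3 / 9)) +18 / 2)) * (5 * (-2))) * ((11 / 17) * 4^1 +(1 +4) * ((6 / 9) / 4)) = -14092.84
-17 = -17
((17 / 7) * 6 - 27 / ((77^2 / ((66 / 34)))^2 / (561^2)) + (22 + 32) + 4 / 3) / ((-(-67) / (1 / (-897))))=-496963 / 432893097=-0.00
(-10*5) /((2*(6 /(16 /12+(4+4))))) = -350 /9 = -38.89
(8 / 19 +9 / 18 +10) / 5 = 83 / 38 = 2.18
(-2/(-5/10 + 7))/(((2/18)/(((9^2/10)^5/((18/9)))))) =-31381059609/650000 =-48278.55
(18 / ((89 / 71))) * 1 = 1278 / 89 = 14.36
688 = 688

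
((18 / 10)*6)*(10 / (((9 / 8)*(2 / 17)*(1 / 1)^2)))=816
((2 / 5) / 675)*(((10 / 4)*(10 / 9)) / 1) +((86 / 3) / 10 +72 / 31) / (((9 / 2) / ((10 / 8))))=108709 / 75330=1.44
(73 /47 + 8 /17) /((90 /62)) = 16709 /11985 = 1.39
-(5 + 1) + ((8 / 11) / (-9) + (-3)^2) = 289 / 99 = 2.92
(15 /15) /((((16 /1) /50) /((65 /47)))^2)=2640625 /141376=18.68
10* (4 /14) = 20 /7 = 2.86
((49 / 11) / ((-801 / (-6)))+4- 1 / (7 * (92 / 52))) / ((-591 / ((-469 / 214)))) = 125224675 / 8543445174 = 0.01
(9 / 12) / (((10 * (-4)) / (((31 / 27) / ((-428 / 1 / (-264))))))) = -341 / 25680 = -0.01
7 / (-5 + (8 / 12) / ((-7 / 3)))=-49 / 37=-1.32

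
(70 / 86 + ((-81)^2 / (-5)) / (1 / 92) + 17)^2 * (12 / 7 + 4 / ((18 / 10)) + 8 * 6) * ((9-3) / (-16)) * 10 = -550906333747504328 / 194145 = -2837602481379.92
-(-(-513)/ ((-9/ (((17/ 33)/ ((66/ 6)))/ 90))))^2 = -104329/ 118592100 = -0.00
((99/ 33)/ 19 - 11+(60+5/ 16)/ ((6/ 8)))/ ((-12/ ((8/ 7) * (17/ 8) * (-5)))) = 1348355/ 19152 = 70.40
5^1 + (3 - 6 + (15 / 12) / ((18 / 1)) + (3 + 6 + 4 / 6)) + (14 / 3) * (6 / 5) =6241 / 360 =17.34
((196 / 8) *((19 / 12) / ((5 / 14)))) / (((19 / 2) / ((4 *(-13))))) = -8918 / 15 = -594.53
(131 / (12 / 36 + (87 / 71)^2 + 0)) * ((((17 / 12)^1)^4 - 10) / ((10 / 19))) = -1553814001111 / 1917941760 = -810.15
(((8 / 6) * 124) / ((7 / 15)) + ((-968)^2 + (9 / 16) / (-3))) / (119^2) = 104986347 / 1586032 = 66.19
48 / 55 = 0.87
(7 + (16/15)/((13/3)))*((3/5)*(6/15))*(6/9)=1884/1625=1.16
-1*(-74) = 74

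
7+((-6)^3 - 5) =-214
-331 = -331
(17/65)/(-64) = -17/4160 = -0.00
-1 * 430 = -430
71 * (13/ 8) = 115.38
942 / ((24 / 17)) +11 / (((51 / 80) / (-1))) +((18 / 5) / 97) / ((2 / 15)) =12867611 / 19788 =650.27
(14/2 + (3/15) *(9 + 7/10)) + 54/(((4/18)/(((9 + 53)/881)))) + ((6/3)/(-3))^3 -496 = -559298111/1189350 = -470.26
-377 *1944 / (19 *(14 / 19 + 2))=-14094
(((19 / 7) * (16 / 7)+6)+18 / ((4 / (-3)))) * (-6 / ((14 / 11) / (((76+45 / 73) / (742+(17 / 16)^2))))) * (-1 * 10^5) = -42862195200000 / 680492057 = -62987.06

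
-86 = -86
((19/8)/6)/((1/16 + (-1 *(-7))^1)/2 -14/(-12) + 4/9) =0.08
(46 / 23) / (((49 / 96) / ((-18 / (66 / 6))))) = -3456 / 539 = -6.41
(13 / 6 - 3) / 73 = -5 / 438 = -0.01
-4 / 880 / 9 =-1 / 1980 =-0.00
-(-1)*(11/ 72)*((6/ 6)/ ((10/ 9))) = 11/ 80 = 0.14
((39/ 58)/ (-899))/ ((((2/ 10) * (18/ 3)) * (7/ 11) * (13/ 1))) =-55/ 729988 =-0.00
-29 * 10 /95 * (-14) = 812 /19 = 42.74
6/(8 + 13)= 2/7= 0.29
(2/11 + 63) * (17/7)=11815/77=153.44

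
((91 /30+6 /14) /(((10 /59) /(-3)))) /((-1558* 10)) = 42893 /10906000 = 0.00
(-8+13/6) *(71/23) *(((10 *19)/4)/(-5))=47215/276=171.07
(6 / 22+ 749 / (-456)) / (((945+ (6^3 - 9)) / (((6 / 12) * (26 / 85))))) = -89323 / 491166720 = -0.00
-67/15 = -4.47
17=17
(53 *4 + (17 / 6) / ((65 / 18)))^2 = 191296561 / 4225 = 45277.29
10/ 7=1.43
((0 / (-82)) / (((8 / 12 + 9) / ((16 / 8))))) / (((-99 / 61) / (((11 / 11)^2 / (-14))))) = 0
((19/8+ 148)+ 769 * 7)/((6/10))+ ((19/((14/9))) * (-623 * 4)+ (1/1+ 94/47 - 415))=-519065/24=-21627.71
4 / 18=0.22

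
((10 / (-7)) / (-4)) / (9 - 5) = 5 / 56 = 0.09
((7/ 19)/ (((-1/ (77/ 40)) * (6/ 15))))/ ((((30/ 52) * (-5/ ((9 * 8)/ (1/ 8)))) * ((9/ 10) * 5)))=112112/ 1425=78.68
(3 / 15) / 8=1 / 40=0.02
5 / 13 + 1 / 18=103 / 234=0.44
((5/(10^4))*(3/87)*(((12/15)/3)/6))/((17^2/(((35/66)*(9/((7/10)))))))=1/55314600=0.00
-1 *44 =-44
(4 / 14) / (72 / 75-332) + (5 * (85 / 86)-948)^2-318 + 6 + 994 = 890040.65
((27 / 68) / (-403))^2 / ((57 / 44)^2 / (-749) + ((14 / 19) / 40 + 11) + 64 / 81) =508397422995 / 6183262562834297317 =0.00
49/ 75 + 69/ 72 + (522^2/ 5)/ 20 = 1635871/ 600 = 2726.45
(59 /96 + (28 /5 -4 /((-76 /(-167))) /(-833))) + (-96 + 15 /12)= -672519859 /7596960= -88.52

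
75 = 75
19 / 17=1.12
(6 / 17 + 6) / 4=27 / 17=1.59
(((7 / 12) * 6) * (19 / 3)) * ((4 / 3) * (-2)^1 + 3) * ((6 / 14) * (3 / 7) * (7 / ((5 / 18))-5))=1919 / 70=27.41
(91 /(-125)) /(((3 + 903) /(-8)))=364 /56625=0.01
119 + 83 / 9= 1154 / 9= 128.22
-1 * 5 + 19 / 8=-21 / 8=-2.62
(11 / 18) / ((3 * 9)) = 11 / 486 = 0.02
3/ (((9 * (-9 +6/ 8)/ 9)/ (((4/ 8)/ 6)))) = -1/ 33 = -0.03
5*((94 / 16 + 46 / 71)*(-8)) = -18525 / 71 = -260.92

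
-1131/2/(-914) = 1131/1828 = 0.62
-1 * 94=-94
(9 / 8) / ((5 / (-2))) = -9 / 20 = -0.45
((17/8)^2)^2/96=83521/393216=0.21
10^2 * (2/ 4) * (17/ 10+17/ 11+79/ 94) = 204.29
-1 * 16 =-16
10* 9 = 90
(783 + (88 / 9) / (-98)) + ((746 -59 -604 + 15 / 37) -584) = 4606381 / 16317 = 282.31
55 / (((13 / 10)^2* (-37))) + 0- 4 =-30512 / 6253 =-4.88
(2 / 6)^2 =1 / 9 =0.11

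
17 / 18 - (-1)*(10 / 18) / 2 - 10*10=-889 / 9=-98.78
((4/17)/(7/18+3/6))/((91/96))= 432/1547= 0.28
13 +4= 17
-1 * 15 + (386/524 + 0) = -3737/262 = -14.26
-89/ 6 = -14.83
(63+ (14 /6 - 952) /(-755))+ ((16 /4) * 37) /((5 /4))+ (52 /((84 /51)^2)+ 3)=18186109 /88788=204.83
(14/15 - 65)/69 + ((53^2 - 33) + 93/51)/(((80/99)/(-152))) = -3677422103/7038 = -522509.53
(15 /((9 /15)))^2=625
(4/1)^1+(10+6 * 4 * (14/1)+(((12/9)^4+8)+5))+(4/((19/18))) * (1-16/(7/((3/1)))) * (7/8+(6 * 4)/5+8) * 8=-111071029/53865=-2062.03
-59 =-59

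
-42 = -42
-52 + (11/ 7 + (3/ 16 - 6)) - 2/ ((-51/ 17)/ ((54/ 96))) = -55.87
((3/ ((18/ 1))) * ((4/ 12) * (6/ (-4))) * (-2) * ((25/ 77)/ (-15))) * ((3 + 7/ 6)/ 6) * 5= -625/ 49896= -0.01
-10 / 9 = -1.11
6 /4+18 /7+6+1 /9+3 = 1661 /126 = 13.18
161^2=25921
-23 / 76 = -0.30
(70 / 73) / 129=70 / 9417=0.01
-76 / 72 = -19 / 18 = -1.06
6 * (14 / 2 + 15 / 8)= 213 / 4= 53.25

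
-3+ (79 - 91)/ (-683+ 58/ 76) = -2.98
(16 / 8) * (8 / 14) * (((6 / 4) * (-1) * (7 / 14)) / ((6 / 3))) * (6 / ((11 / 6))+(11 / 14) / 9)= -4657 / 3234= -1.44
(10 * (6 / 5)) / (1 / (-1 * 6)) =-72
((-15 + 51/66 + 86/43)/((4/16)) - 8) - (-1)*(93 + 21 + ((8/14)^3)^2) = 73928628/1294139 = 57.13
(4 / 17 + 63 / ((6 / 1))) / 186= 365 / 6324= 0.06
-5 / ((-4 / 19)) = 95 / 4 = 23.75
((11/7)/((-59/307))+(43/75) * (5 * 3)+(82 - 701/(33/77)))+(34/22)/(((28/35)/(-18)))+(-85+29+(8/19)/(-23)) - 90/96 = -783779524691/476469840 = -1644.97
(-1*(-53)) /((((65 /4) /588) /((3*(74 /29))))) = 14680.97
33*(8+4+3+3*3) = 792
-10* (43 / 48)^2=-9245 / 1152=-8.03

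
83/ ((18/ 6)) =83/ 3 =27.67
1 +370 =371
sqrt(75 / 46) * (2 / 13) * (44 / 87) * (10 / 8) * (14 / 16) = 1925 * sqrt(138) / 208104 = 0.11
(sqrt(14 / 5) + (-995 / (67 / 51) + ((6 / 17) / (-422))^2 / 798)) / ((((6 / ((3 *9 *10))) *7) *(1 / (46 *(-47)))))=8448426975082043205 / 802577974513-19458 *sqrt(70) / 7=10503355.29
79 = 79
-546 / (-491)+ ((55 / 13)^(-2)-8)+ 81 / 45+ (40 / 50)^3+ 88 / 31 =-387089356 / 230217625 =-1.68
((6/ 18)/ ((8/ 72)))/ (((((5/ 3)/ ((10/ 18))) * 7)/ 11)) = 11/ 7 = 1.57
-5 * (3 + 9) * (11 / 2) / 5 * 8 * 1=-528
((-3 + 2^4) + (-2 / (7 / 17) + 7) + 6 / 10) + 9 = 24.74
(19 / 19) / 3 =1 / 3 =0.33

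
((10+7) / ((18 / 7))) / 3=119 / 54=2.20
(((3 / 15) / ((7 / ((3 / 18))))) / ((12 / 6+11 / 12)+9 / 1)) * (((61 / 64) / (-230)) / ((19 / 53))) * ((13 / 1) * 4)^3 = -546377 / 841225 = -0.65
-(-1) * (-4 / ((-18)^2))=-1 / 81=-0.01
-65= -65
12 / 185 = 0.06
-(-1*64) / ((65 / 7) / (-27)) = -12096 / 65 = -186.09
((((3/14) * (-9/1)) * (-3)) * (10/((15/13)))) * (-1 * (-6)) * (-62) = -130572/7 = -18653.14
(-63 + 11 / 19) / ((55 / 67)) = -79462 / 1045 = -76.04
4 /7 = 0.57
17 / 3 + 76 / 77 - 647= -147920 / 231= -640.35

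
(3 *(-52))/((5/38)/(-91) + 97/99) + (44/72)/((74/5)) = -71117507659/446128092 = -159.41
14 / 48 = 7 / 24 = 0.29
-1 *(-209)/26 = 8.04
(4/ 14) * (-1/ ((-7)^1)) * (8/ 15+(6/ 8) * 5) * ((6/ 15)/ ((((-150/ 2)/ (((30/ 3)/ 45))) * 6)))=-257/ 7441875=-0.00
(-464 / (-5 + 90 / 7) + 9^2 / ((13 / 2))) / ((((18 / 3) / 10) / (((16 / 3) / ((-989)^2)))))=-533024 / 1258841727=-0.00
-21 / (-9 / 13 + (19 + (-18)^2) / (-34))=9282 / 4765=1.95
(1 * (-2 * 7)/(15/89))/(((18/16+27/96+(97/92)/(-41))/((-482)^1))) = 18122860672/624885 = 29001.91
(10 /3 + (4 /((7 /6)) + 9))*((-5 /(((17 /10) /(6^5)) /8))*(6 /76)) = -514771200 /2261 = -227674.13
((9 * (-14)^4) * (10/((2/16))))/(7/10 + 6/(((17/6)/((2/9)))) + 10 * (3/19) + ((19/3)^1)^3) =2412186739200/22394357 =107714.04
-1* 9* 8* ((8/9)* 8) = -512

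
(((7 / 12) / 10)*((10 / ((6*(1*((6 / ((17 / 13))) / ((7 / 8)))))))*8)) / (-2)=-833 / 11232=-0.07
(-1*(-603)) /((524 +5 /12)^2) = 0.00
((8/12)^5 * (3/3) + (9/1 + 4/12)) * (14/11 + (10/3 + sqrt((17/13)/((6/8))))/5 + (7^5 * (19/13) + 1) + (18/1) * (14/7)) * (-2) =-465741.11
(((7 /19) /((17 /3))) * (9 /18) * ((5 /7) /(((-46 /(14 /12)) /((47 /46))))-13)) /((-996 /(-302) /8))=-174704131 /170183532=-1.03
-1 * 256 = -256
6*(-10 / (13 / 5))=-300 / 13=-23.08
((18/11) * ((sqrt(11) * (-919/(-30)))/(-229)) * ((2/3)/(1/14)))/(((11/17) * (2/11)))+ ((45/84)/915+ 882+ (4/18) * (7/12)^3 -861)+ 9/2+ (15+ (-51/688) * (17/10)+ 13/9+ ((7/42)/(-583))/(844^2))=775689068954964179/18529173684030240 -218722 * sqrt(11)/12595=-15.73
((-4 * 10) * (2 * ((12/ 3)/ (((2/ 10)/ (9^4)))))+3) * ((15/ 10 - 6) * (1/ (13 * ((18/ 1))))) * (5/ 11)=4771635/ 52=91762.21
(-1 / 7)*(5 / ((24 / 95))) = -475 / 168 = -2.83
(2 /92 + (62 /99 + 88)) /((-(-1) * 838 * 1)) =403703 /3816252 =0.11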